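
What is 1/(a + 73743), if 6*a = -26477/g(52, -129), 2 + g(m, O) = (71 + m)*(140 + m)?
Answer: 141684/10448176735 ≈ 1.3561e-5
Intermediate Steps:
g(m, O) = -2 + (71 + m)*(140 + m)
a = -26477/141684 (a = (-26477/(9938 + 52² + 211*52))/6 = (-26477/(9938 + 2704 + 10972))/6 = (-26477/23614)/6 = (-26477*1/23614)/6 = (⅙)*(-26477/23614) = -26477/141684 ≈ -0.18687)
1/(a + 73743) = 1/(-26477/141684 + 73743) = 1/(10448176735/141684) = 141684/10448176735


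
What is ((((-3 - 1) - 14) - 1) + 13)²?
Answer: 36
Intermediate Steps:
((((-3 - 1) - 14) - 1) + 13)² = (((-4 - 14) - 1) + 13)² = ((-18 - 1) + 13)² = (-19 + 13)² = (-6)² = 36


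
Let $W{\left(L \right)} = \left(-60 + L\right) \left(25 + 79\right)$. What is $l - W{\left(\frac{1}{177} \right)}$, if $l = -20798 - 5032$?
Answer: $- \frac{3467534}{177} \approx -19591.0$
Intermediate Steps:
$W{\left(L \right)} = -6240 + 104 L$ ($W{\left(L \right)} = \left(-60 + L\right) 104 = -6240 + 104 L$)
$l = -25830$
$l - W{\left(\frac{1}{177} \right)} = -25830 - \left(-6240 + \frac{104}{177}\right) = -25830 - - \frac{1104376}{177} = -25830 + \frac{1104376}{177} = - \frac{3467534}{177}$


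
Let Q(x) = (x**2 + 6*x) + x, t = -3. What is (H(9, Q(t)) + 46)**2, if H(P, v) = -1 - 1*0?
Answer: 2025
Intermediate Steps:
Q(x) = x**2 + 7*x
H(P, v) = -1 (H(P, v) = -1 + 0 = -1)
(H(9, Q(t)) + 46)**2 = (-1 + 46)**2 = 45**2 = 2025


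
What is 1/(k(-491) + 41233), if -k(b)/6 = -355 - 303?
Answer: 1/45181 ≈ 2.2133e-5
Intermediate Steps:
k(b) = 3948 (k(b) = -6*(-355 - 303) = -6*(-658) = 3948)
1/(k(-491) + 41233) = 1/(3948 + 41233) = 1/45181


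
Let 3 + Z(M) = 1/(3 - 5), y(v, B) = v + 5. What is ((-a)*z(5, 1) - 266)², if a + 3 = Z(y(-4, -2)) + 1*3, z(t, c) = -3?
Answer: 305809/4 ≈ 76452.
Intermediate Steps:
y(v, B) = 5 + v
Z(M) = -7/2 (Z(M) = -3 + 1/(3 - 5) = -3 + 1/(-2) = -3 - ½ = -7/2)
a = -7/2 (a = -3 + (-7/2 + 1*3) = -3 + (-7/2 + 3) = -3 - ½ = -7/2 ≈ -3.5000)
((-a)*z(5, 1) - 266)² = (-1*(-7/2)*(-3) - 266)² = ((7/2)*(-3) - 266)² = (-21/2 - 266)² = (-553/2)² = 305809/4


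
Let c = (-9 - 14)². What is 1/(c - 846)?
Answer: -1/317 ≈ -0.0031546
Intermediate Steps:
c = 529 (c = (-23)² = 529)
1/(c - 846) = 1/(529 - 846) = 1/(-317) = -1/317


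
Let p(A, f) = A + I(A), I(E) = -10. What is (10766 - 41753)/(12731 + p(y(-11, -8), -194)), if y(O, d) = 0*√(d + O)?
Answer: -30987/12721 ≈ -2.4359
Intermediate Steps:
y(O, d) = 0 (y(O, d) = 0*√(O + d) = 0)
p(A, f) = -10 + A (p(A, f) = A - 10 = -10 + A)
(10766 - 41753)/(12731 + p(y(-11, -8), -194)) = (10766 - 41753)/(12731 + (-10 + 0)) = -30987/(12731 - 10) = -30987/12721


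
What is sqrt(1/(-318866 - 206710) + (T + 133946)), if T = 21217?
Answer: sqrt(10715173984058478)/262788 ≈ 393.91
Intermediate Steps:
sqrt(1/(-318866 - 206710) + (T + 133946)) = sqrt(1/(-318866 - 206710) + (21217 + 133946)) = sqrt(1/(-525576) + 155163) = sqrt(-1/525576 + 155163) = sqrt(81549948887/525576) = sqrt(10715173984058478)/262788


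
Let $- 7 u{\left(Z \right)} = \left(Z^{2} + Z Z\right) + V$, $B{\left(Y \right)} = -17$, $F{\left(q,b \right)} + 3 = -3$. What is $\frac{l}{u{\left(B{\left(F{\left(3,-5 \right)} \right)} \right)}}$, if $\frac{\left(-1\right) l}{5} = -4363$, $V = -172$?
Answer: $- \frac{21815}{58} \approx -376.12$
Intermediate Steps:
$F{\left(q,b \right)} = -6$ ($F{\left(q,b \right)} = -3 - 3 = -6$)
$l = 21815$ ($l = \left(-5\right) \left(-4363\right) = 21815$)
$u{\left(Z \right)} = \frac{172}{7} - \frac{2 Z^{2}}{7}$ ($u{\left(Z \right)} = - \frac{\left(Z^{2} + Z Z\right) - 172}{7} = - \frac{\left(Z^{2} + Z^{2}\right) - 172}{7} = - \frac{2 Z^{2} - 172}{7} = - \frac{-172 + 2 Z^{2}}{7} = \frac{172}{7} - \frac{2 Z^{2}}{7}$)
$\frac{l}{u{\left(B{\left(F{\left(3,-5 \right)} \right)} \right)}} = \frac{21815}{\frac{172}{7} - \frac{2 \left(-17\right)^{2}}{7}} = \frac{21815}{\frac{172}{7} - \frac{578}{7}} = \frac{21815}{-58} = 21815 \left(- \frac{1}{58}\right) = - \frac{21815}{58}$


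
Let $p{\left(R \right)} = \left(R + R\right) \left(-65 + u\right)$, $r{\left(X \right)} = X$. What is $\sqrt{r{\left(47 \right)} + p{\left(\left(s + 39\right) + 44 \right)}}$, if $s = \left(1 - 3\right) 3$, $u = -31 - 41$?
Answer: $3 i \sqrt{2339} \approx 145.09 i$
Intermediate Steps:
$u = -72$
$s = -6$ ($s = \left(-2\right) 3 = -6$)
$p{\left(R \right)} = - 274 R$ ($p{\left(R \right)} = \left(R + R\right) \left(-65 - 72\right) = 2 R \left(-137\right) = - 274 R$)
$\sqrt{r{\left(47 \right)} + p{\left(\left(s + 39\right) + 44 \right)}} = \sqrt{47 - 274 \left(\left(-6 + 39\right) + 44\right)} = \sqrt{47 - 274 \left(33 + 44\right)} = \sqrt{47 - 21098} = \sqrt{-21051} = 3 i \sqrt{2339}$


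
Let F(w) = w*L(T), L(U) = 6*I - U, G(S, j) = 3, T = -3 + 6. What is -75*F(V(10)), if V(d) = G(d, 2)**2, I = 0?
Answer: 2025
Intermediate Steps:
T = 3
L(U) = -U (L(U) = 6*0 - U = 0 - U = -U)
V(d) = 9 (V(d) = 3**2 = 9)
F(w) = -3*w (F(w) = w*(-1*3) = w*(-3) = -3*w)
-75*F(V(10)) = -(-225)*9 = -75*(-27) = 2025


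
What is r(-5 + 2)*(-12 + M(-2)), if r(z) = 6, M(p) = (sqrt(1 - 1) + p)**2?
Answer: -48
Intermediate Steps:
M(p) = p**2 (M(p) = (sqrt(0) + p)**2 = (0 + p)**2 = p**2)
r(-5 + 2)*(-12 + M(-2)) = 6*(-12 + (-2)**2) = 6*(-12 + 4) = 6*(-8) = -48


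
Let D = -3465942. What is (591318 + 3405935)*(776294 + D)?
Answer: -10751203536944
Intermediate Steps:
(591318 + 3405935)*(776294 + D) = (591318 + 3405935)*(776294 - 3465942) = 3997253*(-2689648) = -10751203536944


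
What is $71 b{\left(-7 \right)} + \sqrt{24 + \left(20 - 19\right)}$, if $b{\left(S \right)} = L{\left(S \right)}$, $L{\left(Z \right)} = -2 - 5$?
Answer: $-492$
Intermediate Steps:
$L{\left(Z \right)} = -7$
$b{\left(S \right)} = -7$
$71 b{\left(-7 \right)} + \sqrt{24 + \left(20 - 19\right)} = 71 \left(-7\right) + \sqrt{24 + \left(20 - 19\right)} = -497 + \sqrt{24 + \left(20 - 19\right)} = -497 + \sqrt{24 + 1} = -497 + \sqrt{25} = -497 + 5 = -492$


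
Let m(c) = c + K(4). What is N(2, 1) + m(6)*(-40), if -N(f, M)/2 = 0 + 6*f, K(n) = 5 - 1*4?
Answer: -304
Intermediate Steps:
K(n) = 1 (K(n) = 5 - 4 = 1)
N(f, M) = -12*f (N(f, M) = -2*(0 + 6*f) = -12*f)
m(c) = 1 + c (m(c) = c + 1 = 1 + c)
N(2, 1) + m(6)*(-40) = -12*2 + (1 + 6)*(-40) = -24 + 7*(-40) = -24 - 280 = -304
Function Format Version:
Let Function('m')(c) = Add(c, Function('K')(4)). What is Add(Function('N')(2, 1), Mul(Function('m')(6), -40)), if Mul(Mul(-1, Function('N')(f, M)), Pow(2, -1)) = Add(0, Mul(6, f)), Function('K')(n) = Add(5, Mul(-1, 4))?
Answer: -304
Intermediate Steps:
Function('K')(n) = 1 (Function('K')(n) = Add(5, -4) = 1)
Function('N')(f, M) = Mul(-12, f) (Function('N')(f, M) = Mul(-2, Add(0, Mul(6, f))) = Mul(-2, Mul(6, f)) = Mul(-12, f))
Function('m')(c) = Add(1, c) (Function('m')(c) = Add(c, 1) = Add(1, c))
Add(Function('N')(2, 1), Mul(Function('m')(6), -40)) = Add(Mul(-12, 2), Mul(Add(1, 6), -40)) = Add(-24, Mul(7, -40)) = Add(-24, -280) = -304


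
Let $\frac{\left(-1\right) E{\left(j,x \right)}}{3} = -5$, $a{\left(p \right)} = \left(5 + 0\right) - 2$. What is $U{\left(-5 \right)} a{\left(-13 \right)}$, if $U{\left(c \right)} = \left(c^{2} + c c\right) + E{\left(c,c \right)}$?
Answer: $195$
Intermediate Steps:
$a{\left(p \right)} = 3$ ($a{\left(p \right)} = 5 - 2 = 3$)
$E{\left(j,x \right)} = 15$ ($E{\left(j,x \right)} = \left(-3\right) \left(-5\right) = 15$)
$U{\left(c \right)} = 15 + 2 c^{2}$ ($U{\left(c \right)} = \left(c^{2} + c c\right) + 15 = \left(c^{2} + c^{2}\right) + 15 = 2 c^{2} + 15 = 15 + 2 c^{2}$)
$U{\left(-5 \right)} a{\left(-13 \right)} = \left(15 + 2 \left(-5\right)^{2}\right) 3 = \left(15 + 2 \cdot 25\right) 3 = \left(15 + 50\right) 3 = 65 \cdot 3 = 195$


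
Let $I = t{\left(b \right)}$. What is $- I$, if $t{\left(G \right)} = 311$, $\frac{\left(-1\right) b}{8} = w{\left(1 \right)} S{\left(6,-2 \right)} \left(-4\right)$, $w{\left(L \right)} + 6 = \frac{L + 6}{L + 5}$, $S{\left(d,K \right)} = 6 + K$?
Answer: $-311$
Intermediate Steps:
$w{\left(L \right)} = -6 + \frac{6 + L}{5 + L}$ ($w{\left(L \right)} = -6 + \frac{L + 6}{L + 5} = -6 + \frac{6 + L}{5 + L}$)
$b = - \frac{1856}{3}$ ($b = - 8 \frac{-24 - 5}{5 + 1} \left(6 - 2\right) \left(-4\right) = - 8 \frac{-24 - 5}{6} \cdot 4 \left(-4\right) = - 8 \cdot \frac{1}{6} \left(-29\right) 4 \left(-4\right) = - 8 \left(- \frac{29}{6}\right) 4 \left(-4\right) = - 8 \left(\left(- \frac{58}{3}\right) \left(-4\right)\right) = \left(-8\right) \frac{232}{3} = - \frac{1856}{3} \approx -618.67$)
$I = 311$
$- I = \left(-1\right) 311 = -311$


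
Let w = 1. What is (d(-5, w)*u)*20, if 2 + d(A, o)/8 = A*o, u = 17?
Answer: -19040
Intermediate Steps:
d(A, o) = -16 + 8*A*o (d(A, o) = -16 + 8*(A*o) = -16 + 8*A*o)
(d(-5, w)*u)*20 = ((-16 + 8*(-5)*1)*17)*20 = ((-16 - 40)*17)*20 = -56*17*20 = -952*20 = -19040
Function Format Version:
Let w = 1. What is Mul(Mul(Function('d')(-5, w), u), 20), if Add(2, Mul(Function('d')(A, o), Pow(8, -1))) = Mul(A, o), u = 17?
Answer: -19040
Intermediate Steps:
Function('d')(A, o) = Add(-16, Mul(8, A, o)) (Function('d')(A, o) = Add(-16, Mul(8, Mul(A, o))) = Add(-16, Mul(8, A, o)))
Mul(Mul(Function('d')(-5, w), u), 20) = Mul(Mul(Add(-16, Mul(8, -5, 1)), 17), 20) = Mul(Mul(Add(-16, -40), 17), 20) = Mul(Mul(-56, 17), 20) = Mul(-952, 20) = -19040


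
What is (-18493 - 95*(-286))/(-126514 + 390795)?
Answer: 8677/264281 ≈ 0.032833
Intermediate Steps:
(-18493 - 95*(-286))/(-126514 + 390795) = (-18493 + 27170)/264281 = 8677*(1/264281) = 8677/264281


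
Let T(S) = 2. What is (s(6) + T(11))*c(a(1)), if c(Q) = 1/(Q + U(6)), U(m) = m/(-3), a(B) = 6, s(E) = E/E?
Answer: 3/4 ≈ 0.75000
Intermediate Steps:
s(E) = 1
U(m) = -m/3 (U(m) = m*(-1/3) = -m/3)
c(Q) = 1/(-2 + Q) (c(Q) = 1/(Q - 1/3*6) = 1/(Q - 2) = 1/(-2 + Q))
(s(6) + T(11))*c(a(1)) = (1 + 2)/(-2 + 6) = 3/4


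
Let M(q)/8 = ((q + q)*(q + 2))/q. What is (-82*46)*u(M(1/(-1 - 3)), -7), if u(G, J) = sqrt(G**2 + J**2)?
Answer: -26404*sqrt(17) ≈ -1.0887e+5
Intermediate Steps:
M(q) = 32 + 16*q (M(q) = 8*(((q + q)*(q + 2))/q) = 8*(((2*q)*(2 + q))/q) = 8*((2*q*(2 + q))/q) = 8*(4 + 2*q) = 32 + 16*q)
(-82*46)*u(M(1/(-1 - 3)), -7) = (-82*46)*sqrt((32 + 16/(-1 - 3))**2 + (-7)**2) = -3772*sqrt((32 + 16/(-4))**2 + 49) = -3772*sqrt((32 + 16*(-1/4))**2 + 49) = -3772*sqrt((32 - 4)**2 + 49) = -3772*sqrt(28**2 + 49) = -3772*sqrt(784 + 49) = -26404*sqrt(17)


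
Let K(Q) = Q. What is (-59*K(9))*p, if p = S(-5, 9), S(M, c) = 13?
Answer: -6903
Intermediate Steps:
p = 13
(-59*K(9))*p = -59*9*13 = -531*13 = -6903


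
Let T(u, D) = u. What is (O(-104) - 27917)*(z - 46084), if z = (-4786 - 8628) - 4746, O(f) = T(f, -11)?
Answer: 1800181124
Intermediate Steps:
O(f) = f
z = -18160 (z = -13414 - 4746 = -18160)
(O(-104) - 27917)*(z - 46084) = (-104 - 27917)*(-18160 - 46084) = -28021*(-64244) = 1800181124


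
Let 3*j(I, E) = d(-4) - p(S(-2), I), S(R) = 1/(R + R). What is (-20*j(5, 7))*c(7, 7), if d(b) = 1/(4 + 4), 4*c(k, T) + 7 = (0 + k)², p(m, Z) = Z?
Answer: 1365/4 ≈ 341.25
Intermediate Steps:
S(R) = 1/(2*R)
c(k, T) = -7/4 + k²/4 (c(k, T) = -7/4 + (0 + k)²/4 = -7/4 + k²/4)
d(b) = ⅛ (d(b) = 1/8 = ⅛)
j(I, E) = 1/24 - I/3 (j(I, E) = (⅛ - I)/3 = 1/24 - I/3)
(-20*j(5, 7))*c(7, 7) = (-20*(1/24 - ⅓*5))*(-7/4 + (¼)*7²) = (-20*(1/24 - 5/3))*(-7/4 + (¼)*49) = (-20*(-13/8))*(-7/4 + 49/4) = (65/2)*(21/2) = 1365/4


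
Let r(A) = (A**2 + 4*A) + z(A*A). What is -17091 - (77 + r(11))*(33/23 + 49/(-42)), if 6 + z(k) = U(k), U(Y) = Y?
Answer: -790589/46 ≈ -17187.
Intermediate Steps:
z(k) = -6 + k
r(A) = -6 + 2*A**2 + 4*A (r(A) = (A**2 + 4*A) + (-6 + A*A) = (A**2 + 4*A) + (-6 + A**2) = -6 + 2*A**2 + 4*A)
-17091 - (77 + r(11))*(33/23 + 49/(-42)) = -17091 - (77 + (-6 + 2*11**2 + 4*11))*(33/23 + 49/(-42)) = -17091 - (77 + (-6 + 2*121 + 44))*(33*(1/23) + 49*(-1/42)) = -17091 - (77 + (-6 + 242 + 44))*(33/23 - 7/6) = -17091 - (77 + 280)*37/138 = -17091 - 357*37/138 = -17091 - 1*4403/46 = -17091 - 4403/46 = -790589/46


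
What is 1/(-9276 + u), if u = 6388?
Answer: -1/2888 ≈ -0.00034626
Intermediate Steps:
1/(-9276 + u) = 1/(-9276 + 6388) = 1/(-2888) = -1/2888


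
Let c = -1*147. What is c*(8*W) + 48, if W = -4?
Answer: 4752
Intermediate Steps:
c = -147
c*(8*W) + 48 = -1176*(-4) + 48 = -147*(-32) + 48 = 4704 + 48 = 4752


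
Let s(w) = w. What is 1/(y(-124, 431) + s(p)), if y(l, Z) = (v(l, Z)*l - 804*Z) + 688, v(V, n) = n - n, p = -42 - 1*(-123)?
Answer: -1/345755 ≈ -2.8922e-6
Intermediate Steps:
p = 81 (p = -42 + 123 = 81)
v(V, n) = 0
y(l, Z) = 688 - 804*Z (y(l, Z) = (0*l - 804*Z) + 688 = (0 - 804*Z) + 688 = -804*Z + 688 = 688 - 804*Z)
1/(y(-124, 431) + s(p)) = 1/((688 - 804*431) + 81) = 1/((688 - 346524) + 81) = 1/(-345836 + 81) = 1/(-345755) = -1/345755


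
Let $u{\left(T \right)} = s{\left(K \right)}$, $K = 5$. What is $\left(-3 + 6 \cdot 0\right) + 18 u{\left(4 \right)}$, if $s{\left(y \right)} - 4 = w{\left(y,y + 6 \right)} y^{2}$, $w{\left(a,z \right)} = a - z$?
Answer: $-2631$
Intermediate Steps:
$s{\left(y \right)} = 4 - 6 y^{2}$ ($s{\left(y \right)} = 4 + \left(y - \left(y + 6\right)\right) y^{2} = 4 + \left(y - \left(6 + y\right)\right) y^{2} = 4 - 6 y^{2}$)
$u{\left(T \right)} = -146$ ($u{\left(T \right)} = 4 - 6 \cdot 5^{2} = 4 - 150 = -146$)
$\left(-3 + 6 \cdot 0\right) + 18 u{\left(4 \right)} = \left(-3 + 6 \cdot 0\right) + 18 \left(-146\right) = \left(-3 + 0\right) - 2628 = -3 - 2628 = -2631$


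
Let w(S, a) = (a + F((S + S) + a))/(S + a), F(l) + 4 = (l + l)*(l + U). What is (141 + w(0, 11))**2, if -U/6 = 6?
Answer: 1016064/121 ≈ 8397.2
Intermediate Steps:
U = -36 (U = -6*6 = -36)
F(l) = -4 + 2*l*(-36 + l) (F(l) = -4 + (l + l)*(l - 36) = -4 + (2*l)*(-36 + l) = -4 + 2*l*(-36 + l))
w(S, a) = (-4 - 144*S - 71*a + 2*(a + 2*S)**2)/(S + a) (w(S, a) = (a + (-4 - 72*((S + S) + a) + 2*((S + S) + a)**2))/(S + a) = (a + (-4 - 72*(2*S + a) + 2*(2*S + a)**2))/(S + a) = (a + (-4 - 72*(a + 2*S) + 2*(a + 2*S)**2))/(S + a) = (a + (-4 + (-144*S - 72*a) + 2*(a + 2*S)**2))/(S + a) = (a + (-4 - 144*S - 72*a + 2*(a + 2*S)**2))/(S + a) = (-4 - 144*S - 71*a + 2*(a + 2*S)**2)/(S + a))
(141 + w(0, 11))**2 = (141 + (-4 - 144*0 - 71*11 + 2*(11 + 2*0)**2)/(0 + 11))**2 = (141 + (-4 + 0 - 781 + 2*(11 + 0)**2)/11)**2 = (141 + (-4 + 0 - 781 + 2*11**2)/11)**2 = (141 + (-4 + 0 - 781 + 2*121)/11)**2 = (141 + (-4 + 0 - 781 + 242)/11)**2 = (141 + (1/11)*(-543))**2 = (141 - 543/11)**2 = (1008/11)**2 = 1016064/121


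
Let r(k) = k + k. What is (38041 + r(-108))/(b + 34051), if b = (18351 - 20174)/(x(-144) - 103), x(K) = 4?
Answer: 3744675/3372872 ≈ 1.1102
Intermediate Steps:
r(k) = 2*k
b = 1823/99 (b = (18351 - 20174)/(4 - 103) = -1823/(-99) = -1823*(-1/99) = 1823/99 ≈ 18.414)
(38041 + r(-108))/(b + 34051) = (38041 + 2*(-108))/(1823/99 + 34051) = (38041 - 216)/(3372872/99) = 37825*(99/3372872) = 3744675/3372872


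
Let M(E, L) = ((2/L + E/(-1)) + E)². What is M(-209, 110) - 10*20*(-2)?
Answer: 1210001/3025 ≈ 400.00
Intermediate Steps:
M(E, L) = 4/L² (M(E, L) = ((2/L + E*(-1)) + E)² = ((2/L - E) + E)² = ((-E + 2/L) + E)² = (2/L)² = 4/L²)
M(-209, 110) - 10*20*(-2) = 4/110² - 10*20*(-2) = 4*(1/12100) - 200*(-2) = 1/3025 + 400 = 1210001/3025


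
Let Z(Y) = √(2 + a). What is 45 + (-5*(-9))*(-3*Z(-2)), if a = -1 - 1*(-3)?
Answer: -225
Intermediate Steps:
a = 2 (a = -1 + 3 = 2)
Z(Y) = 2 (Z(Y) = √(2 + 2) = √4 = 2)
45 + (-5*(-9))*(-3*Z(-2)) = 45 + (-5*(-9))*(-3*2) = 45 + 45*(-6) = 45 - 270 = -225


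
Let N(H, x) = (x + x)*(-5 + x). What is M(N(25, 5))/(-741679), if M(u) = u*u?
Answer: 0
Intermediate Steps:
N(H, x) = 2*x*(-5 + x) (N(H, x) = (2*x)*(-5 + x) = 2*x*(-5 + x))
M(u) = u²
M(N(25, 5))/(-741679) = (2*5*(-5 + 5))²/(-741679) = (2*5*0)²*(-1/741679) = 0²*(-1/741679) = 0*(-1/741679) = 0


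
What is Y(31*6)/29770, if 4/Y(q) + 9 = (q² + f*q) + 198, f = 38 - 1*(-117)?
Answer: 2/946909275 ≈ 2.1121e-9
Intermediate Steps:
f = 155 (f = 38 + 117 = 155)
Y(q) = 4/(189 + q² + 155*q) (Y(q) = 4/(-9 + ((q² + 155*q) + 198)) = 4/(-9 + (198 + q² + 155*q)) = 4/(189 + q² + 155*q))
Y(31*6)/29770 = (4/(189 + (31*6)² + 155*(31*6)))/29770 = (4/(189 + 186² + 155*186))*(1/29770) = (4/(189 + 34596 + 28830))*(1/29770) = (4/63615)*(1/29770) = 2/946909275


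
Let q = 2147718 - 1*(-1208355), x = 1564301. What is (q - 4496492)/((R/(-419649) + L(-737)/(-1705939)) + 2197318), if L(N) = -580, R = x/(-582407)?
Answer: -475489269833578383642063/916155493355409805335665 ≈ -0.51900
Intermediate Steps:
q = 3356073 (q = 2147718 + 1208355 = 3356073)
R = -1564301/582407 (R = 1564301/(-582407) = 1564301*(-1/582407) = -1564301/582407 ≈ -2.6859)
(q - 4496492)/((R/(-419649) + L(-737)/(-1705939)) + 2197318) = (3356073 - 4496492)/((-1564301/582407/(-419649) - 580/(-1705939)) + 2197318) = -1140419/((-1564301/582407*(-1/419649) - 580*(-1/1705939)) + 2197318) = -1140419/((1564301/244406515143 + 580/1705939) + 2197318) = -1140419/(144424380866579/416942606036534277 + 2197318) = -1140419/916155493355409805335665/416942606036534277 = -1140419*416942606036534277/916155493355409805335665 = -475489269833578383642063/916155493355409805335665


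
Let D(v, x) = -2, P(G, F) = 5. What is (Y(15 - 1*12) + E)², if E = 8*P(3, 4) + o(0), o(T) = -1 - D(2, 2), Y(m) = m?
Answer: 1936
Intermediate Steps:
o(T) = 1 (o(T) = -1 - 1*(-2) = -1 + 2 = 1)
E = 41 (E = 8*5 + 1 = 40 + 1 = 41)
(Y(15 - 1*12) + E)² = ((15 - 1*12) + 41)² = ((15 - 12) + 41)² = (3 + 41)² = 44² = 1936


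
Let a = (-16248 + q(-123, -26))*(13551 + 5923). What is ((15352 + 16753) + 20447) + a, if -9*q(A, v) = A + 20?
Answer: -2845243178/9 ≈ -3.1614e+8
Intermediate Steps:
q(A, v) = -20/9 - A/9 (q(A, v) = -(A + 20)/9 = -(20 + A)/9 = -20/9 - A/9)
a = -2845716146/9 (a = (-16248 + (-20/9 - ⅑*(-123)))*(13551 + 5923) = (-16248 + (-20/9 + 41/3))*19474 = (-16248 + 103/9)*19474 = -146129/9*19474 = -2845716146/9 ≈ -3.1619e+8)
((15352 + 16753) + 20447) + a = ((15352 + 16753) + 20447) - 2845716146/9 = (32105 + 20447) - 2845716146/9 = 52552 - 2845716146/9 = -2845243178/9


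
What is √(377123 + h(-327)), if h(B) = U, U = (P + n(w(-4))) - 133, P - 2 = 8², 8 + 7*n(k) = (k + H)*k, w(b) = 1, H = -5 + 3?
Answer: √18475681/7 ≈ 614.05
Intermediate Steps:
H = -2
n(k) = -8/7 + k*(-2 + k)/7 (n(k) = -8/7 + ((k - 2)*k)/7 = -8/7 + ((-2 + k)*k)/7 = -8/7 + (k*(-2 + k))/7 = -8/7 + k*(-2 + k)/7)
P = 66 (P = 2 + 8² = 2 + 64 = 66)
U = -478/7 (U = (66 + (-8/7 - 2/7*1 + (⅐)*1²)) - 133 = (66 + (-8/7 - 2/7 + (⅐)*1)) - 133 = (66 + (-8/7 - 2/7 + ⅐)) - 133 = (66 - 9/7) - 133 = 453/7 - 133 = -478/7 ≈ -68.286)
h(B) = -478/7
√(377123 + h(-327)) = √(377123 - 478/7) = √(2639383/7) = √18475681/7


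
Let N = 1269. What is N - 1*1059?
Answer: 210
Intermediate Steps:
N - 1*1059 = 1269 - 1*1059 = 1269 - 1059 = 210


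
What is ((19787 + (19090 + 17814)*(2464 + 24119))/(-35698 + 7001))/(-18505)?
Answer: 981038819/531037985 ≈ 1.8474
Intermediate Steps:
((19787 + (19090 + 17814)*(2464 + 24119))/(-35698 + 7001))/(-18505) = ((19787 + 36904*26583)/(-28697))*(-1/18505) = ((19787 + 981019032)*(-1/28697))*(-1/18505) = (981038819*(-1/28697))*(-1/18505) = -981038819/28697*(-1/18505) = 981038819/531037985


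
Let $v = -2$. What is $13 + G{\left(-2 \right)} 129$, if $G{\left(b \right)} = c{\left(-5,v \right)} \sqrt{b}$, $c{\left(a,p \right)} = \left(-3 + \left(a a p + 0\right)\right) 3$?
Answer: $13 - 20511 i \sqrt{2} \approx 13.0 - 29007.0 i$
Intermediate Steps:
$c{\left(a,p \right)} = -9 + 3 p a^{2}$ ($c{\left(a,p \right)} = \left(-3 + \left(a^{2} p + 0\right)\right) 3 = \left(-3 + \left(p a^{2} + 0\right)\right) 3 = \left(-3 + p a^{2}\right) 3 = -9 + 3 p a^{2}$)
$G{\left(b \right)} = - 159 \sqrt{b}$ ($G{\left(b \right)} = \left(-9 + 3 \left(-2\right) \left(-5\right)^{2}\right) \sqrt{b} = \left(-9 + 3 \left(-2\right) 25\right) \sqrt{b} = \left(-9 - 150\right) \sqrt{b} = - 159 \sqrt{b}$)
$13 + G{\left(-2 \right)} 129 = 13 + - 159 \sqrt{-2} \cdot 129 = 13 + - 159 i \sqrt{2} \cdot 129 = 13 - 20511 i \sqrt{2}$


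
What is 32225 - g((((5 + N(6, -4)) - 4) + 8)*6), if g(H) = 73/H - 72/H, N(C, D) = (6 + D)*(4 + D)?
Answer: 1740149/54 ≈ 32225.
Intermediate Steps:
N(C, D) = (4 + D)*(6 + D)
g(H) = 1/H
32225 - g((((5 + N(6, -4)) - 4) + 8)*6) = 32225 - 1/((((5 + (24 + (-4)² + 10*(-4))) - 4) + 8)*6) = 32225 - 1/((((5 + (24 + 16 - 40)) - 4) + 8)*6) = 32225 - 1/((((5 + 0) - 4) + 8)*6) = 32225 - 1/(((5 - 4) + 8)*6) = 32225 - 1/((1 + 8)*6) = 32225 - 1/(9*6) = 32225 - 1/54 = 1740149/54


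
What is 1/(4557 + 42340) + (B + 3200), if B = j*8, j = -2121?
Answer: -645677895/46897 ≈ -13768.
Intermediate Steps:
B = -16968 (B = -2121*8 = -16968)
1/(4557 + 42340) + (B + 3200) = 1/(4557 + 42340) + (-16968 + 3200) = 1/46897 - 13768 = -645677895/46897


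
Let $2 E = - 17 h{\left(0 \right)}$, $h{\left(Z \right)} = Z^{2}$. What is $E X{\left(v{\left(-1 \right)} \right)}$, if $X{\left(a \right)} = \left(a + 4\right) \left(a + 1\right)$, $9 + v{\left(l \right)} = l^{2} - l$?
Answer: $0$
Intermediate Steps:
$v{\left(l \right)} = -9 + l^{2} - l$ ($v{\left(l \right)} = -9 + \left(l^{2} - l\right) = -9 + l^{2} - l$)
$X{\left(a \right)} = \left(1 + a\right) \left(4 + a\right)$ ($X{\left(a \right)} = \left(4 + a\right) \left(1 + a\right) = \left(1 + a\right) \left(4 + a\right)$)
$E = 0$ ($E = \frac{\left(-17\right) 0^{2}}{2} = \frac{\left(-17\right) 0}{2} = \frac{1}{2} \cdot 0 = 0$)
$E X{\left(v{\left(-1 \right)} \right)} = 0 \left(4 + \left(-9 + \left(-1\right)^{2} - -1\right)^{2} + 5 \left(-9 + \left(-1\right)^{2} - -1\right)\right) = 0 \left(4 + \left(-9 + 1 + 1\right)^{2} + 5 \left(-9 + 1 + 1\right)\right) = 0 \left(4 + \left(-7\right)^{2} + 5 \left(-7\right)\right) = 0 \left(4 + 49 - 35\right) = 0 \cdot 18 = 0$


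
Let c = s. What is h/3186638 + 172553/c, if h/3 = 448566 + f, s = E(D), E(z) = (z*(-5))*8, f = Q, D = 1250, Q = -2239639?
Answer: -409262448407/79665950000 ≈ -5.1372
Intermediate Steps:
f = -2239639
E(z) = -40*z (E(z) = -5*z*8 = -40*z)
s = -50000 (s = -40*1250 = -50000)
c = -50000
h = -5373219 (h = 3*(448566 - 2239639) = 3*(-1791073) = -5373219)
h/3186638 + 172553/c = -5373219/3186638 + 172553/(-50000) = -5373219*1/3186638 + 172553*(-1/50000) = -5373219/3186638 - 172553/50000 = -409262448407/79665950000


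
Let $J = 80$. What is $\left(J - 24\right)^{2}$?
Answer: $3136$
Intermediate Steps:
$\left(J - 24\right)^{2} = \left(80 - 24\right)^{2} = 56^{2} = 3136$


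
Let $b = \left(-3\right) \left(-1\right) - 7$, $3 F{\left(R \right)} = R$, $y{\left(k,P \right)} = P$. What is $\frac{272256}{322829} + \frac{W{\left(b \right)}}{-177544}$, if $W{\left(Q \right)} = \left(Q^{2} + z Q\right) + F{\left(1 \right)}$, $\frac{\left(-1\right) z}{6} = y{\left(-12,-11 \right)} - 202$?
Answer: $\frac{149947344715}{171949055928} \approx 0.87205$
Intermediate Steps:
$F{\left(R \right)} = \frac{R}{3}$
$b = -4$ ($b = 3 - 7 = -4$)
$z = 1278$ ($z = - 6 \left(-11 - 202\right) = \left(-6\right) \left(-213\right) = 1278$)
$W{\left(Q \right)} = \frac{1}{3} + Q^{2} + 1278 Q$ ($W{\left(Q \right)} = \left(Q^{2} + 1278 Q\right) + \frac{1}{3} \cdot 1 = \left(Q^{2} + 1278 Q\right) + \frac{1}{3} = \frac{1}{3} + Q^{2} + 1278 Q$)
$\frac{272256}{322829} + \frac{W{\left(b \right)}}{-177544} = \frac{272256}{322829} + \frac{\frac{1}{3} + \left(-4\right)^{2} + 1278 \left(-4\right)}{-177544} = 272256 \cdot \frac{1}{322829} + \left(\frac{1}{3} + 16 - 5112\right) \left(- \frac{1}{177544}\right) = \frac{272256}{322829} - - \frac{15287}{532632} = \frac{272256}{322829} + \frac{15287}{532632} = \frac{149947344715}{171949055928}$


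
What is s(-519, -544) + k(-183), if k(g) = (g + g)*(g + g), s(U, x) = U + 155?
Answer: 133592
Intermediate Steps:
s(U, x) = 155 + U
k(g) = 4*g² (k(g) = (2*g)*(2*g) = 4*g²)
s(-519, -544) + k(-183) = (155 - 519) + 4*(-183)² = -364 + 4*33489 = -364 + 133956 = 133592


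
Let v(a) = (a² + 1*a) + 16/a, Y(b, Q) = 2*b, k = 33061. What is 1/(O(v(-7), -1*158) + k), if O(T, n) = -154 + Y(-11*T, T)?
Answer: 7/224233 ≈ 3.1218e-5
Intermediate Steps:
v(a) = a + a² + 16/a (v(a) = (a² + a) + 16/a = (a + a²) + 16/a = a + a² + 16/a)
O(T, n) = -154 - 22*T (O(T, n) = -154 + 2*(-11*T) = -154 - 22*T)
1/(O(v(-7), -1*158) + k) = 1/((-154 - 22*(-7 + (-7)² + 16/(-7))) + 33061) = 1/((-154 - 22*(-7 + 49 + 16*(-⅐))) + 33061) = 1/((-154 - 22*(-7 + 49 - 16/7)) + 33061) = 1/((-154 - 22*278/7) + 33061) = 1/((-154 - 6116/7) + 33061) = 1/(-7194/7 + 33061) = 1/(224233/7) = 7/224233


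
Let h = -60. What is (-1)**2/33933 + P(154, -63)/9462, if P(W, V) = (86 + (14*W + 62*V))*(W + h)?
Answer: -884609111/53512341 ≈ -16.531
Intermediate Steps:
P(W, V) = (-60 + W)*(86 + 14*W + 62*V) (P(W, V) = (86 + (14*W + 62*V))*(W - 60) = (86 + 14*W + 62*V)*(-60 + W) = (-60 + W)*(86 + 14*W + 62*V))
(-1)**2/33933 + P(154, -63)/9462 = (-1)**2/33933 + (-5160 - 3720*(-63) - 754*154 + 14*154**2 + 62*(-63)*154)/9462 = 1*(1/33933) + (-5160 + 234360 - 116116 + 14*23716 - 601524)*(1/9462) = 1/33933 + (-5160 + 234360 - 116116 + 332024 - 601524)*(1/9462) = 1/33933 - 156416*1/9462 = 1/33933 - 78208/4731 = -884609111/53512341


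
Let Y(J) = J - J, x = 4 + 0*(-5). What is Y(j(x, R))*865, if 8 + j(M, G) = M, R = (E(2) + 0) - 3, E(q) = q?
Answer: 0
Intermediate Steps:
x = 4 (x = 4 + 0 = 4)
R = -1 (R = (2 + 0) - 3 = 2 - 3 = -1)
j(M, G) = -8 + M
Y(J) = 0
Y(j(x, R))*865 = 0*865 = 0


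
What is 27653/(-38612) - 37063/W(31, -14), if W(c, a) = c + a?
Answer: -1431546657/656404 ≈ -2180.9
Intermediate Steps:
W(c, a) = a + c
27653/(-38612) - 37063/W(31, -14) = 27653/(-38612) - 37063/(-14 + 31) = 27653*(-1/38612) - 37063/17 = -27653/38612 - 37063*1/17 = -27653/38612 - 37063/17 = -1431546657/656404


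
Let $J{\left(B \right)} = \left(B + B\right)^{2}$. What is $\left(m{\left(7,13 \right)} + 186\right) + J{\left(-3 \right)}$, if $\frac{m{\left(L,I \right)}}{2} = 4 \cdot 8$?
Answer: $286$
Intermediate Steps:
$m{\left(L,I \right)} = 64$ ($m{\left(L,I \right)} = 2 \cdot 4 \cdot 8 = 2 \cdot 32 = 64$)
$J{\left(B \right)} = 4 B^{2}$ ($J{\left(B \right)} = \left(2 B\right)^{2} = 4 B^{2}$)
$\left(m{\left(7,13 \right)} + 186\right) + J{\left(-3 \right)} = \left(64 + 186\right) + 4 \left(-3\right)^{2} = 250 + 4 \cdot 9 = 250 + 36 = 286$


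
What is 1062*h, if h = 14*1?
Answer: 14868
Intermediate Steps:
h = 14
1062*h = 1062*14 = 14868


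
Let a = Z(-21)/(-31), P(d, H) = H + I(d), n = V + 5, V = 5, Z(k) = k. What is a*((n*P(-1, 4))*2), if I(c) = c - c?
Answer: 1680/31 ≈ 54.194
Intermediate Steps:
I(c) = 0
n = 10 (n = 5 + 5 = 10)
P(d, H) = H (P(d, H) = H + 0 = H)
a = 21/31 (a = -21/(-31) = -21*(-1/31) = 21/31 ≈ 0.67742)
a*((n*P(-1, 4))*2) = 21*((10*4)*2)/31 = 21*(40*2)/31 = (21/31)*80 = 1680/31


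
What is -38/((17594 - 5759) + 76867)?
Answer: -19/44351 ≈ -0.00042840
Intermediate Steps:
-38/((17594 - 5759) + 76867) = -38/(11835 + 76867) = -38/88702 = (1/88702)*(-38) = -19/44351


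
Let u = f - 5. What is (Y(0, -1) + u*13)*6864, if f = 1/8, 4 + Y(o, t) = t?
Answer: -469326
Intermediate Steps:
Y(o, t) = -4 + t
f = ⅛ (f = 1*(⅛) = ⅛ ≈ 0.12500)
u = -39/8 (u = ⅛ - 5 = -39/8 ≈ -4.8750)
(Y(0, -1) + u*13)*6864 = ((-4 - 1) - 39/8*13)*6864 = (-5 - 507/8)*6864 = -547/8*6864 = -469326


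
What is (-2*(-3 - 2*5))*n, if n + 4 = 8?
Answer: 104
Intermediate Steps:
n = 4 (n = -4 + 8 = 4)
(-2*(-3 - 2*5))*n = -2*(-3 - 2*5)*4 = -2*(-3 - 10)*4 = -2*(-13)*4 = 26*4 = 104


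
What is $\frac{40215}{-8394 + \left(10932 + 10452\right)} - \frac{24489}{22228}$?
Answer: $\frac{19192897}{9624724} \approx 1.9941$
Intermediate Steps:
$\frac{40215}{-8394 + \left(10932 + 10452\right)} - \frac{24489}{22228} = \frac{40215}{-8394 + 21384} - \frac{24489}{22228} = \frac{40215}{12990} - \frac{24489}{22228} = 40215 \cdot \frac{1}{12990} - \frac{24489}{22228} = \frac{2681}{866} - \frac{24489}{22228} = \frac{19192897}{9624724}$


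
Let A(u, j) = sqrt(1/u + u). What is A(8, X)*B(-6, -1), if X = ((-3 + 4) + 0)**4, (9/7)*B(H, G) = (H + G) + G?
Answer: -14*sqrt(130)/9 ≈ -17.736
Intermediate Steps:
B(H, G) = 7*H/9 + 14*G/9 (B(H, G) = 7*((H + G) + G)/9 = 7*((G + H) + G)/9 = 7*(H + 2*G)/9 = 7*H/9 + 14*G/9)
X = 1 (X = (1 + 0)**4 = 1**4 = 1)
A(u, j) = sqrt(u + 1/u)
A(8, X)*B(-6, -1) = sqrt(8 + 1/8)*((7/9)*(-6) + (14/9)*(-1)) = sqrt(8 + 1/8)*(-14/3 - 14/9) = sqrt(65/8)*(-56/9) = (sqrt(130)/4)*(-56/9) = -14*sqrt(130)/9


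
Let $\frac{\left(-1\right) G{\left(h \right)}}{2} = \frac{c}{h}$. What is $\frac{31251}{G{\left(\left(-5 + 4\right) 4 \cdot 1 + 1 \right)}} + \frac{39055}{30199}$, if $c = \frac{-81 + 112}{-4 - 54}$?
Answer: $- \frac{82104947858}{936169} \approx -87703.0$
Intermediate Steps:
$c = - \frac{31}{58}$ ($c = \frac{31}{-58} = 31 \left(- \frac{1}{58}\right) = - \frac{31}{58} \approx -0.53448$)
$G{\left(h \right)} = \frac{31}{29 h}$ ($G{\left(h \right)} = - 2 \left(- \frac{31}{58 h}\right) = \frac{31}{29 h}$)
$\frac{31251}{G{\left(\left(-5 + 4\right) 4 \cdot 1 + 1 \right)}} + \frac{39055}{30199} = \frac{31251}{\frac{31}{29} \frac{1}{\left(-5 + 4\right) 4 \cdot 1 + 1}} + \frac{39055}{30199} = \frac{31251}{\frac{31}{29} \frac{1}{\left(-1\right) 4 \cdot 1 + 1}} + 39055 \cdot \frac{1}{30199} = \frac{31251}{\frac{31}{29} \frac{1}{\left(-4\right) 1 + 1}} + \frac{39055}{30199} = \frac{31251}{\frac{31}{29} \frac{1}{-4 + 1}} + \frac{39055}{30199} = \frac{31251}{\frac{31}{29} \frac{1}{-3}} + \frac{39055}{30199} = \frac{31251}{\frac{31}{29} \left(- \frac{1}{3}\right)} + \frac{39055}{30199} = \frac{31251}{- \frac{31}{87}} + \frac{39055}{30199} = 31251 \left(- \frac{87}{31}\right) + \frac{39055}{30199} = - \frac{2718837}{31} + \frac{39055}{30199} = - \frac{82104947858}{936169}$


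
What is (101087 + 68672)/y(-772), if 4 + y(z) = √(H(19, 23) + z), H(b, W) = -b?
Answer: -679036/807 - 169759*I*√791/807 ≈ -841.43 - 5916.3*I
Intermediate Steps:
y(z) = -4 + √(-19 + z) (y(z) = -4 + √(-1*19 + z) = -4 + √(-19 + z))
(101087 + 68672)/y(-772) = (101087 + 68672)/(-4 + √(-19 - 772)) = 169759/(-4 + √(-791)) = 169759/(-4 + I*√791)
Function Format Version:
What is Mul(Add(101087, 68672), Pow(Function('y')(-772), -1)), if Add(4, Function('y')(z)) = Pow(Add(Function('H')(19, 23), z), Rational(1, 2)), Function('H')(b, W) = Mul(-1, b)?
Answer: Add(Rational(-679036, 807), Mul(Rational(-169759, 807), I, Pow(791, Rational(1, 2)))) ≈ Add(-841.43, Mul(-5916.3, I))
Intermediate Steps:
Function('y')(z) = Add(-4, Pow(Add(-19, z), Rational(1, 2))) (Function('y')(z) = Add(-4, Pow(Add(Mul(-1, 19), z), Rational(1, 2))) = Add(-4, Pow(Add(-19, z), Rational(1, 2))))
Mul(Add(101087, 68672), Pow(Function('y')(-772), -1)) = Mul(Add(101087, 68672), Pow(Add(-4, Pow(Add(-19, -772), Rational(1, 2))), -1)) = Mul(169759, Pow(Add(-4, Pow(-791, Rational(1, 2))), -1)) = Mul(169759, Pow(Add(-4, Mul(I, Pow(791, Rational(1, 2)))), -1))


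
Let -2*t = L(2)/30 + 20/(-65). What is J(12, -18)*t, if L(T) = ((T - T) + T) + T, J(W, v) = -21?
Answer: -119/65 ≈ -1.8308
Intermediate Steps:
L(T) = 2*T (L(T) = (0 + T) + T = T + T = 2*T)
t = 17/195 (t = -((2*2)/30 + 20/(-65))/2 = -(4*(1/30) + 20*(-1/65))/2 = -(2/15 - 4/13)/2 = -1/2*(-34/195) = 17/195 ≈ 0.087179)
J(12, -18)*t = -21*17/195 = -119/65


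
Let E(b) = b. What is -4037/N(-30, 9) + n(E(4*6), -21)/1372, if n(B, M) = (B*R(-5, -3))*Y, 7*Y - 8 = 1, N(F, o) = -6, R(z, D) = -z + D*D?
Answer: 1385339/2058 ≈ 673.15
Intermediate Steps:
R(z, D) = D**2 - z (R(z, D) = -z + D**2 = D**2 - z)
Y = 9/7 (Y = 8/7 + (1/7)*1 = 8/7 + 1/7 = 9/7 ≈ 1.2857)
n(B, M) = 18*B (n(B, M) = (B*((-3)**2 - 1*(-5)))*(9/7) = (B*(9 + 5))*(9/7) = (B*14)*(9/7) = (14*B)*(9/7) = 18*B)
-4037/N(-30, 9) + n(E(4*6), -21)/1372 = -4037/(-6) + (18*(4*6))/1372 = -4037*(-1/6) + (18*24)*(1/1372) = 4037/6 + 432*(1/1372) = 4037/6 + 108/343 = 1385339/2058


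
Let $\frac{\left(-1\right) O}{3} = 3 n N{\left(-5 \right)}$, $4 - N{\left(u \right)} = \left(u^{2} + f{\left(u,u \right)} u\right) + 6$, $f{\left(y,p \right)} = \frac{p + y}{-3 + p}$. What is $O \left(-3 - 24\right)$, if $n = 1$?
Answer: $- \frac{20169}{4} \approx -5042.3$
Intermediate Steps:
$f{\left(y,p \right)} = \frac{p + y}{-3 + p}$
$N{\left(u \right)} = -2 - u^{2} - \frac{2 u^{2}}{-3 + u}$ ($N{\left(u \right)} = 4 - \left(\left(u^{2} + \frac{u + u}{-3 + u} u\right) + 6\right) = 4 - \left(\left(u^{2} + \frac{2 u}{-3 + u} u\right) + 6\right) = 4 - \left(\left(u^{2} + \frac{2 u^{2}}{-3 + u}\right) + 6\right) = 4 - \left(6 + u^{2} + \frac{2 u^{2}}{-3 + u}\right) = -2 - u^{2} - \frac{2 u^{2}}{-3 + u}$)
$O = \frac{747}{4}$ ($O = - 3 \cdot 3 \cdot 1 \frac{6 + \left(-5\right)^{2} - \left(-5\right)^{3} - -10}{-3 - 5} = - 3 \cdot 3 \frac{6 + 25 - -125 + 10}{-8} = - 3 \cdot 3 \left(- \frac{6 + 25 + 125 + 10}{8}\right) = - 3 \cdot 3 \left(\left(- \frac{1}{8}\right) 166\right) = - 3 \cdot 3 \left(- \frac{83}{4}\right) = \left(-3\right) \left(- \frac{249}{4}\right) = \frac{747}{4} \approx 186.75$)
$O \left(-3 - 24\right) = \frac{747 \left(-3 - 24\right)}{4} = \frac{747}{4} \left(-27\right) = - \frac{20169}{4}$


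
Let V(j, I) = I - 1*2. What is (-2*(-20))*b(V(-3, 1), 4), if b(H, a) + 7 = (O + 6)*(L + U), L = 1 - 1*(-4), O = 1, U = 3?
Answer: 1960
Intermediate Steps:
L = 5 (L = 1 + 4 = 5)
V(j, I) = -2 + I (V(j, I) = I - 2 = -2 + I)
b(H, a) = 49 (b(H, a) = -7 + (1 + 6)*(5 + 3) = -7 + 7*8 = -7 + 56 = 49)
(-2*(-20))*b(V(-3, 1), 4) = -2*(-20)*49 = 40*49 = 1960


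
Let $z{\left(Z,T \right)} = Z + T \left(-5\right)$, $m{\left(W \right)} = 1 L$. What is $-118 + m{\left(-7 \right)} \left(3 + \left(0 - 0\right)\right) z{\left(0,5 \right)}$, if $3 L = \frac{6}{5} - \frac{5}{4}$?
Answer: $- \frac{467}{4} \approx -116.75$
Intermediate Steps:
$L = - \frac{1}{60}$ ($L = \frac{\frac{6}{5} - \frac{5}{4}}{3} = \frac{1}{3} \left(- \frac{1}{20}\right) = - \frac{1}{60} \approx -0.016667$)
$m{\left(W \right)} = - \frac{1}{60}$ ($m{\left(W \right)} = 1 \left(- \frac{1}{60}\right) = - \frac{1}{60}$)
$z{\left(Z,T \right)} = Z - 5 T$
$-118 + m{\left(-7 \right)} \left(3 + \left(0 - 0\right)\right) z{\left(0,5 \right)} = -118 - \frac{\left(3 + \left(0 - 0\right)\right) \left(0 - 25\right)}{60} = -118 - \frac{\left(3 + \left(0 + 0\right)\right) \left(0 - 25\right)}{60} = -118 - \frac{\left(3 + 0\right) \left(-25\right)}{60} = -118 - \frac{3 \left(-25\right)}{60} = -118 - - \frac{5}{4} = -118 + \frac{5}{4} = - \frac{467}{4}$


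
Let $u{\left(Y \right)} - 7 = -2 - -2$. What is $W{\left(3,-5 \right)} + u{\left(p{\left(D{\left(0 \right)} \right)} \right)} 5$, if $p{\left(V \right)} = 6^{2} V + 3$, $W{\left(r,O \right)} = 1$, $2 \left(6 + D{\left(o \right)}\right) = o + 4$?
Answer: $36$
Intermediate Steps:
$D{\left(o \right)} = -4 + \frac{o}{2}$ ($D{\left(o \right)} = -6 + \frac{o + 4}{2} = -6 + \frac{4 + o}{2} = -6 + \left(2 + \frac{o}{2}\right) = -4 + \frac{o}{2}$)
$p{\left(V \right)} = 3 + 36 V$ ($p{\left(V \right)} = 36 V + 3 = 3 + 36 V$)
$u{\left(Y \right)} = 7$ ($u{\left(Y \right)} = 7 - 0 = 7 + \left(-2 + 2\right) = 7 + 0 = 7$)
$W{\left(3,-5 \right)} + u{\left(p{\left(D{\left(0 \right)} \right)} \right)} 5 = 1 + 7 \cdot 5 = 1 + 35 = 36$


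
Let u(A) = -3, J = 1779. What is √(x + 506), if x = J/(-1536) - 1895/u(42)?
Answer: √10474062/96 ≈ 33.712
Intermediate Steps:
x = 968461/1536 (x = 1779/(-1536) - 1895/(-3) = 1779*(-1/1536) - 1895*(-⅓) = -593/512 + 1895/3 = 968461/1536 ≈ 630.51)
√(x + 506) = √(968461/1536 + 506) = √(1745677/1536) = √10474062/96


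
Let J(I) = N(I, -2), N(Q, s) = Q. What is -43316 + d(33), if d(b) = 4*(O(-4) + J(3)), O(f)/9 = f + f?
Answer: -43592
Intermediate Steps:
O(f) = 18*f (O(f) = 9*(f + f) = 9*(2*f) = 18*f)
J(I) = I
d(b) = -276 (d(b) = 4*(18*(-4) + 3) = 4*(-72 + 3) = 4*(-69) = -276)
-43316 + d(33) = -43316 - 276 = -43592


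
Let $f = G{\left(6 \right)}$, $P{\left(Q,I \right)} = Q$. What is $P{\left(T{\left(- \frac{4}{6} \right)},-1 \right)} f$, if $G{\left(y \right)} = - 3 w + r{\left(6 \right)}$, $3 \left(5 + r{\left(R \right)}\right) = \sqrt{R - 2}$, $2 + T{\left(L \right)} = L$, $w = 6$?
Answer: $\frac{536}{9} \approx 59.556$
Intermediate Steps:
$T{\left(L \right)} = -2 + L$
$r{\left(R \right)} = -5 + \frac{\sqrt{-2 + R}}{3}$ ($r{\left(R \right)} = -5 + \frac{\sqrt{R - 2}}{3} = -5 + \frac{\sqrt{-2 + R}}{3}$)
$G{\left(y \right)} = - \frac{67}{3}$ ($G{\left(y \right)} = \left(-3\right) 6 - \left(5 - \frac{\sqrt{-2 + 6}}{3}\right) = -18 - \left(5 - \frac{\sqrt{4}}{3}\right) = -18 + \left(-5 + \frac{1}{3} \cdot 2\right) = -18 + \left(-5 + \frac{2}{3}\right) = -18 - \frac{13}{3} = - \frac{67}{3}$)
$f = - \frac{67}{3} \approx -22.333$
$P{\left(T{\left(- \frac{4}{6} \right)},-1 \right)} f = \left(-2 - \frac{4}{6}\right) \left(- \frac{67}{3}\right) = \left(-2 - \frac{2}{3}\right) \left(- \frac{67}{3}\right) = \left(- \frac{8}{3}\right) \left(- \frac{67}{3}\right) = \frac{536}{9}$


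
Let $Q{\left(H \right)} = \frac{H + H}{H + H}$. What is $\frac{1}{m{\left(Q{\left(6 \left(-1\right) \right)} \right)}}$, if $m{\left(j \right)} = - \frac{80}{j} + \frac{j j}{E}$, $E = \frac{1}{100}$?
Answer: $\frac{1}{20} \approx 0.05$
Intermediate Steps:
$E = \frac{1}{100} \approx 0.01$
$Q{\left(H \right)} = 1$ ($Q{\left(H \right)} = \frac{2 H}{2 H} = 2 H \frac{1}{2 H} = 1$)
$m{\left(j \right)} = - \frac{80}{j} + 100 j^{2}$ ($m{\left(j \right)} = - \frac{80}{j} + j j \frac{1}{\frac{1}{100}} = - \frac{80}{j} + j^{2} \cdot 100 = - \frac{80}{j} + 100 j^{2}$)
$\frac{1}{m{\left(Q{\left(6 \left(-1\right) \right)} \right)}} = \frac{1}{20 \cdot 1^{-1} \left(-4 + 5 \cdot 1^{3}\right)} = \frac{1}{20 \cdot 1 \left(-4 + 5 \cdot 1\right)} = \frac{1}{20 \cdot 1 \left(-4 + 5\right)} = \frac{1}{20 \cdot 1 \cdot 1} = \frac{1}{20}$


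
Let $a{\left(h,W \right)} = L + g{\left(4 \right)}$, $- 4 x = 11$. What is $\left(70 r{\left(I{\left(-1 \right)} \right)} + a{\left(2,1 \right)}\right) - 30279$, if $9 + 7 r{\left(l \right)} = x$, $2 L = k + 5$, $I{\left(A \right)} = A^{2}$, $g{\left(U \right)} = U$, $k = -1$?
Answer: $- \frac{60781}{2} \approx -30391.0$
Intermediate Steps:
$x = - \frac{11}{4}$ ($x = \left(- \frac{1}{4}\right) 11 = - \frac{11}{4} \approx -2.75$)
$L = 2$ ($L = \frac{-1 + 5}{2} = \frac{1}{2} \cdot 4 = 2$)
$r{\left(l \right)} = - \frac{47}{28}$ ($r{\left(l \right)} = - \frac{9}{7} + \frac{1}{7} \left(- \frac{11}{4}\right) = - \frac{9}{7} - \frac{11}{28} = - \frac{47}{28}$)
$a{\left(h,W \right)} = 6$ ($a{\left(h,W \right)} = 2 + 4 = 6$)
$\left(70 r{\left(I{\left(-1 \right)} \right)} + a{\left(2,1 \right)}\right) - 30279 = \left(70 \left(- \frac{47}{28}\right) + 6\right) - 30279 = \left(- \frac{235}{2} + 6\right) - 30279 = - \frac{223}{2} - 30279 = - \frac{60781}{2}$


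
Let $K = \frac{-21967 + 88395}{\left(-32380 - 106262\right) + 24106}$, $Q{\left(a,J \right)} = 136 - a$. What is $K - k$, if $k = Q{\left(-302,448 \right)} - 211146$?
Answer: $\frac{6033396265}{28634} \approx 2.1071 \cdot 10^{5}$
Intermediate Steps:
$k = -210708$ ($k = \left(136 - -302\right) - 211146 = \left(136 + 302\right) - 211146 = 438 - 211146 = -210708$)
$K = - \frac{16607}{28634}$ ($K = \frac{66428}{-138642 + 24106} = \frac{66428}{-114536} = 66428 \left(- \frac{1}{114536}\right) = - \frac{16607}{28634} \approx -0.57998$)
$K - k = - \frac{16607}{28634} - -210708 = - \frac{16607}{28634} + 210708 = \frac{6033396265}{28634}$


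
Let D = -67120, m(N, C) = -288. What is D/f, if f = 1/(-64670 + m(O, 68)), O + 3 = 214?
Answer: 4359980960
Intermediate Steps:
O = 211 (O = -3 + 214 = 211)
f = -1/64958 (f = 1/(-64670 - 288) = 1/(-64958) = -1/64958 ≈ -1.5395e-5)
D/f = -67120/(-1/64958) = -67120*(-64958) = 4359980960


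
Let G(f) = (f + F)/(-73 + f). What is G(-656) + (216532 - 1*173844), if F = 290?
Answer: 10373306/243 ≈ 42689.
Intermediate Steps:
G(f) = (290 + f)/(-73 + f) (G(f) = (f + 290)/(-73 + f) = (290 + f)/(-73 + f))
G(-656) + (216532 - 1*173844) = (290 - 656)/(-73 - 656) + (216532 - 1*173844) = -366/(-729) + (216532 - 173844) = -1/729*(-366) + 42688 = 122/243 + 42688 = 10373306/243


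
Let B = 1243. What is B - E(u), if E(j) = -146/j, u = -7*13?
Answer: 112967/91 ≈ 1241.4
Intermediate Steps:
u = -91
B - E(u) = 1243 - (-146)/(-91) = 1243 - (-146)*(-1)/91 = 1243 - 1*146/91 = 1243 - 146/91 = 112967/91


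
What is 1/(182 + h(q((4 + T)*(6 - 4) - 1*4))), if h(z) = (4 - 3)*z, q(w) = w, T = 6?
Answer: 1/198 ≈ 0.0050505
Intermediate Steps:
h(z) = z (h(z) = 1*z = z)
1/(182 + h(q((4 + T)*(6 - 4) - 1*4))) = 1/(182 + ((4 + 6)*(6 - 4) - 1*4)) = 1/(182 + (10*2 - 4)) = 1/(182 + (20 - 4)) = 1/(182 + 16) = 1/198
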